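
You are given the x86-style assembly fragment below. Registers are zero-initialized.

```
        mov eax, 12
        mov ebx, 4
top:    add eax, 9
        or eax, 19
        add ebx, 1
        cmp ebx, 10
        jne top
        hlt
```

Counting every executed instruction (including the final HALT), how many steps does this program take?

after mov eax, 12: eax=12
after mov ebx, 4: ebx=4
after add eax, 9: eax=12+9=21
after or eax, 19: eax=21|19=23
after add ebx, 1: ebx=4+1=5
cmp ebx, 10  (cmp 5,10)
jne top: taken
after add eax, 9: eax=23+9=32
after or eax, 19: eax=32|19=51
after add ebx, 1: ebx=5+1=6
cmp ebx, 10  (cmp 6,10)
jne top: taken
after add eax, 9: eax=51+9=60
after or eax, 19: eax=60|19=63
after add ebx, 1: ebx=6+1=7
cmp ebx, 10  (cmp 7,10)
jne top: taken
after add eax, 9: eax=63+9=72
after or eax, 19: eax=72|19=91
after add ebx, 1: ebx=7+1=8
cmp ebx, 10  (cmp 8,10)
jne top: taken
after add eax, 9: eax=91+9=100
after or eax, 19: eax=100|19=119
after add ebx, 1: ebx=8+1=9
cmp ebx, 10  (cmp 9,10)
jne top: taken
after add eax, 9: eax=119+9=128
after or eax, 19: eax=128|19=147
after add ebx, 1: ebx=9+1=10
cmp ebx, 10  (cmp 10,10)
jne top: not taken
halt.
Total executed instructions: 33.

33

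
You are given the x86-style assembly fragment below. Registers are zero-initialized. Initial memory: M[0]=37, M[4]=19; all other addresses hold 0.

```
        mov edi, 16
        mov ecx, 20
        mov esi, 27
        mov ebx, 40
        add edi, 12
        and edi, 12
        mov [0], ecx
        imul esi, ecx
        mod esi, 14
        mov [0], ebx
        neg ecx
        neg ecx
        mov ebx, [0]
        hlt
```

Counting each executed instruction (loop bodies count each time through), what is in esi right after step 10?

8

after mov edi, 16: edi=16
after mov ecx, 20: ecx=20
after mov esi, 27: esi=27
after mov ebx, 40: ebx=40
after add edi, 12: edi=16+12=28
after and edi, 12: edi=28&12=12
mov [0], ecx → M[0]=20
after imul esi, ecx: esi=27*20=540
after mod esi, 14: esi=540%14=8
mov [0], ebx → M[0]=40
After step 10: esi = 8.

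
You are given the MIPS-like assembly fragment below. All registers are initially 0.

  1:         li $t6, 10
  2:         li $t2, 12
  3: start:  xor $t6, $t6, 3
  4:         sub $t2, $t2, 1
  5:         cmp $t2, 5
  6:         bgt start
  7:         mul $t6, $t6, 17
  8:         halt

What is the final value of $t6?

$t6=10
$t2=12
$t6=10^3=9
$t2=12-1=11
cmp $t2, 5  (cmp 11,5)
bgt start: taken
$t6=9^3=10
$t2=11-1=10
cmp $t2, 5  (cmp 10,5)
bgt start: taken
$t6=10^3=9
$t2=10-1=9
cmp $t2, 5  (cmp 9,5)
bgt start: taken
$t6=9^3=10
$t2=9-1=8
cmp $t2, 5  (cmp 8,5)
bgt start: taken
$t6=10^3=9
$t2=8-1=7
cmp $t2, 5  (cmp 7,5)
bgt start: taken
$t6=9^3=10
$t2=7-1=6
cmp $t2, 5  (cmp 6,5)
bgt start: taken
$t6=10^3=9
$t2=6-1=5
cmp $t2, 5  (cmp 5,5)
bgt start: not taken
$t6=9*17=153
halt.

153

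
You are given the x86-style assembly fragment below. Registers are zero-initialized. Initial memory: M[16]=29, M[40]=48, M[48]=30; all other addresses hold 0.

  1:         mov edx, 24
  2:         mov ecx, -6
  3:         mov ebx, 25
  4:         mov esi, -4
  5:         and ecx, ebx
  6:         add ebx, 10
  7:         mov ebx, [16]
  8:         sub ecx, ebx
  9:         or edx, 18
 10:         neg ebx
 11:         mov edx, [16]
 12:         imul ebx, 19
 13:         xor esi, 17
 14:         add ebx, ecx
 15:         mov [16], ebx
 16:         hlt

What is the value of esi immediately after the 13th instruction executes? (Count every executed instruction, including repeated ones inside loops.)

-19

mov edx, 24 → edx=24
mov ecx, -6 → ecx=-6
mov ebx, 25 → ebx=25
mov esi, -4 → esi=-4
and ecx, ebx → ecx=(-6)&25=24
add ebx, 10 → ebx=25+10=35
mov ebx, [16] → ebx=M[16]=29
sub ecx, ebx → ecx=24-29=-5
or edx, 18 → edx=24|18=26
neg ebx → ebx=-(29)=-29
mov edx, [16] → edx=M[16]=29
imul ebx, 19 → ebx=(-29)*19=-551
xor esi, 17 → esi=(-4)^17=-19
After step 13: esi = -19.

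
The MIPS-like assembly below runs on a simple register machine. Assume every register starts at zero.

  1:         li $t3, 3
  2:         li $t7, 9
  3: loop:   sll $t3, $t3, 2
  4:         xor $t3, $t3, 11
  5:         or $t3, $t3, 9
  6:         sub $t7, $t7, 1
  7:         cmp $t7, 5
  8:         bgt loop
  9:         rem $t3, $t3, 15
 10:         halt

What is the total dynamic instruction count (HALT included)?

28

$t3=3
$t7=9
$t3=3<<2=12
$t3=12^11=7
$t3=7|9=15
$t7=9-1=8
cmp $t7, 5  (cmp 8,5)
bgt loop: taken
$t3=15<<2=60
$t3=60^11=55
$t3=55|9=63
$t7=8-1=7
cmp $t7, 5  (cmp 7,5)
bgt loop: taken
$t3=63<<2=252
$t3=252^11=247
$t3=247|9=255
$t7=7-1=6
cmp $t7, 5  (cmp 6,5)
bgt loop: taken
$t3=255<<2=1020
$t3=1020^11=1015
$t3=1015|9=1023
$t7=6-1=5
cmp $t7, 5  (cmp 5,5)
bgt loop: not taken
$t3=1023%15=3
halt.
Total executed instructions: 28.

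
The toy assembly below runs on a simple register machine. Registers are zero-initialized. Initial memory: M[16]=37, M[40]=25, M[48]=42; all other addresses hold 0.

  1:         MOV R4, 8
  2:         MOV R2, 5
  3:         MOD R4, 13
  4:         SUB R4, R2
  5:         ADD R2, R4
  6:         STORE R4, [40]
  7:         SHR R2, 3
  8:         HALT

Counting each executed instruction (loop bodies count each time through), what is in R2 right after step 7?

R4=8
R2=5
R4=8%13=8
R4=8-5=3
R2=5+3=8
STORE R4, [40] → M[40]=3
R2=8>>3=1
After step 7: R2 = 1.

1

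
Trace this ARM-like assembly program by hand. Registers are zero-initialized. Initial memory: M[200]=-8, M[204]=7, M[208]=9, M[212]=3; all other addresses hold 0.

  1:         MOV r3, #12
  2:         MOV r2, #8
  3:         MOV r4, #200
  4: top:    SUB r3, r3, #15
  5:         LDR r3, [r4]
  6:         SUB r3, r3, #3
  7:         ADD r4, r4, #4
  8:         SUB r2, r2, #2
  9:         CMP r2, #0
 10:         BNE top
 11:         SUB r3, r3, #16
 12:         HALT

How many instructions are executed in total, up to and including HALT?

MOV r3, #12 → r3=12
MOV r2, #8 → r2=8
MOV r4, #200 → r4=200
SUB r3, r3, #15 → r3=12-15=-3
LDR r3, [r4] → r3=M[200]=-8
SUB r3, r3, #3 → r3=(-8)-3=-11
ADD r4, r4, #4 → r4=200+4=204
SUB r2, r2, #2 → r2=8-2=6
CMP r2, #0  (cmp 6,0)
BNE top: taken
SUB r3, r3, #15 → r3=(-11)-15=-26
LDR r3, [r4] → r3=M[204]=7
SUB r3, r3, #3 → r3=7-3=4
ADD r4, r4, #4 → r4=204+4=208
SUB r2, r2, #2 → r2=6-2=4
CMP r2, #0  (cmp 4,0)
BNE top: taken
SUB r3, r3, #15 → r3=4-15=-11
LDR r3, [r4] → r3=M[208]=9
SUB r3, r3, #3 → r3=9-3=6
ADD r4, r4, #4 → r4=208+4=212
SUB r2, r2, #2 → r2=4-2=2
CMP r2, #0  (cmp 2,0)
BNE top: taken
SUB r3, r3, #15 → r3=6-15=-9
LDR r3, [r4] → r3=M[212]=3
SUB r3, r3, #3 → r3=3-3=0
ADD r4, r4, #4 → r4=212+4=216
SUB r2, r2, #2 → r2=2-2=0
CMP r2, #0  (cmp 0,0)
BNE top: not taken
SUB r3, r3, #16 → r3=0-16=-16
halt.
Total executed instructions: 33.

33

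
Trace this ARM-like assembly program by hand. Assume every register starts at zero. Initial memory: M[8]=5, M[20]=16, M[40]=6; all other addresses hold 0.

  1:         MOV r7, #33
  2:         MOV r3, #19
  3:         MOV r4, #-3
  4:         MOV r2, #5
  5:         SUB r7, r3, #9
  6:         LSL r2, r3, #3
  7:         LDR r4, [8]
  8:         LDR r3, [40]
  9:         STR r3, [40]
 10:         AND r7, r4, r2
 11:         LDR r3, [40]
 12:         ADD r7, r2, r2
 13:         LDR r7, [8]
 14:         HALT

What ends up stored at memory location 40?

6

after MOV r7, #33: r7=33
after MOV r3, #19: r3=19
after MOV r4, #-3: r4=-3
after MOV r2, #5: r2=5
after SUB r7, r3, #9: r7=19-9=10
after LSL r2, r3, #3: r2=19<<3=152
after LDR r4, [8]: r4=M[8]=5
after LDR r3, [40]: r3=M[40]=6
STR r3, [40] → M[40]=6
after AND r7, r4, r2: r7=5&152=0
after LDR r3, [40]: r3=M[40]=6
after ADD r7, r2, r2: r7=152+152=304
after LDR r7, [8]: r7=M[8]=5
halt.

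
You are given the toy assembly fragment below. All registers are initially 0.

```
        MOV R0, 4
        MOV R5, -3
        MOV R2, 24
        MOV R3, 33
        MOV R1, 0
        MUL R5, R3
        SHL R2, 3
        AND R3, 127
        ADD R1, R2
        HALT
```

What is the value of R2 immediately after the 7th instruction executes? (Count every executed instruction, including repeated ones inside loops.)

R0=4
R5=-3
R2=24
R3=33
R1=0
R5=(-3)*33=-99
R2=24<<3=192
After step 7: R2 = 192.

192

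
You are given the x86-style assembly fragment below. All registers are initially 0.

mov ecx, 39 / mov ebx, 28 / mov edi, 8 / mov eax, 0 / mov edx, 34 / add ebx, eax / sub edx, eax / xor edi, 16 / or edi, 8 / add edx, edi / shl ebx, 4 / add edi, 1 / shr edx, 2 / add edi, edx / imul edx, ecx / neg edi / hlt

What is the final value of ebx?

after mov ecx, 39: ecx=39
after mov ebx, 28: ebx=28
after mov edi, 8: edi=8
after mov eax, 0: eax=0
after mov edx, 34: edx=34
after add ebx, eax: ebx=28+0=28
after sub edx, eax: edx=34-0=34
after xor edi, 16: edi=8^16=24
after or edi, 8: edi=24|8=24
after add edx, edi: edx=34+24=58
after shl ebx, 4: ebx=28<<4=448
after add edi, 1: edi=24+1=25
after shr edx, 2: edx=58>>2=14
after add edi, edx: edi=25+14=39
after imul edx, ecx: edx=14*39=546
after neg edi: edi=-(39)=-39
halt.

448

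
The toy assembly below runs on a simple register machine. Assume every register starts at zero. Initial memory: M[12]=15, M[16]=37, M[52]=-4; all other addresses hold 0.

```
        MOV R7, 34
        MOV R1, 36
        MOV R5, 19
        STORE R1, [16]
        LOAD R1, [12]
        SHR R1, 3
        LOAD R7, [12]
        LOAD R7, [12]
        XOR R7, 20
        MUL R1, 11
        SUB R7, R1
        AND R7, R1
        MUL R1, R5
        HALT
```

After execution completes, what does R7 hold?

0

R7=34
R1=36
R5=19
STORE R1, [16] → M[16]=36
R1=M[12]=15
R1=15>>3=1
R7=M[12]=15
R7=M[12]=15
R7=15^20=27
R1=1*11=11
R7=27-11=16
R7=16&11=0
R1=11*19=209
halt.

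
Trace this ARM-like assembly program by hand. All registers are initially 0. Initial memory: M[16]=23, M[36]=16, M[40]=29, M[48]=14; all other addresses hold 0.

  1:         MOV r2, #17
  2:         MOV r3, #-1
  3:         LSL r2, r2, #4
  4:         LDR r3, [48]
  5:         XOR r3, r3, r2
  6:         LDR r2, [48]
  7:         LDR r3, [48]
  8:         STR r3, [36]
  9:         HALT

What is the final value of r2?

after MOV r2, #17: r2=17
after MOV r3, #-1: r3=-1
after LSL r2, r2, #4: r2=17<<4=272
after LDR r3, [48]: r3=M[48]=14
after XOR r3, r3, r2: r3=14^272=286
after LDR r2, [48]: r2=M[48]=14
after LDR r3, [48]: r3=M[48]=14
STR r3, [36] → M[36]=14
halt.

14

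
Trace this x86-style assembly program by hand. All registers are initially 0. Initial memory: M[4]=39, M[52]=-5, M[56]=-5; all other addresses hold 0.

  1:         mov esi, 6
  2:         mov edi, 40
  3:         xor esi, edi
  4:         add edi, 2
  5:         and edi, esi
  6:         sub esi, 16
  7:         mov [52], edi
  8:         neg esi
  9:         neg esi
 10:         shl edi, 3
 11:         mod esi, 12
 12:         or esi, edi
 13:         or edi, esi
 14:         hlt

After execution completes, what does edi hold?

mov esi, 6 → esi=6
mov edi, 40 → edi=40
xor esi, edi → esi=6^40=46
add edi, 2 → edi=40+2=42
and edi, esi → edi=42&46=42
sub esi, 16 → esi=46-16=30
mov [52], edi → M[52]=42
neg esi → esi=-(30)=-30
neg esi → esi=-(-30)=30
shl edi, 3 → edi=42<<3=336
mod esi, 12 → esi=30%12=6
or esi, edi → esi=6|336=342
or edi, esi → edi=336|342=342
halt.

342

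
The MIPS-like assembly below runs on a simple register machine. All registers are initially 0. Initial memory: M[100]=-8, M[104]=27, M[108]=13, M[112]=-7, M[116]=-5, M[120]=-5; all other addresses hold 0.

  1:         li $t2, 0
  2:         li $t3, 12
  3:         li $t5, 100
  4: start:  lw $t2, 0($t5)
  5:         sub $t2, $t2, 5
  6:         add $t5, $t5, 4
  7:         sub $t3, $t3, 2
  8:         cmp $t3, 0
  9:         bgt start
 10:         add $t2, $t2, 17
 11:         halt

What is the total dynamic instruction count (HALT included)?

$t2=0
$t3=12
$t5=100
$t2=M[100]=-8
$t2=(-8)-5=-13
$t5=100+4=104
$t3=12-2=10
cmp $t3, 0  (cmp 10,0)
bgt start: taken
$t2=M[104]=27
$t2=27-5=22
$t5=104+4=108
$t3=10-2=8
cmp $t3, 0  (cmp 8,0)
bgt start: taken
$t2=M[108]=13
$t2=13-5=8
$t5=108+4=112
$t3=8-2=6
cmp $t3, 0  (cmp 6,0)
bgt start: taken
$t2=M[112]=-7
$t2=(-7)-5=-12
$t5=112+4=116
$t3=6-2=4
cmp $t3, 0  (cmp 4,0)
bgt start: taken
$t2=M[116]=-5
$t2=(-5)-5=-10
$t5=116+4=120
$t3=4-2=2
cmp $t3, 0  (cmp 2,0)
bgt start: taken
$t2=M[120]=-5
$t2=(-5)-5=-10
$t5=120+4=124
$t3=2-2=0
cmp $t3, 0  (cmp 0,0)
bgt start: not taken
$t2=(-10)+17=7
halt.
Total executed instructions: 41.

41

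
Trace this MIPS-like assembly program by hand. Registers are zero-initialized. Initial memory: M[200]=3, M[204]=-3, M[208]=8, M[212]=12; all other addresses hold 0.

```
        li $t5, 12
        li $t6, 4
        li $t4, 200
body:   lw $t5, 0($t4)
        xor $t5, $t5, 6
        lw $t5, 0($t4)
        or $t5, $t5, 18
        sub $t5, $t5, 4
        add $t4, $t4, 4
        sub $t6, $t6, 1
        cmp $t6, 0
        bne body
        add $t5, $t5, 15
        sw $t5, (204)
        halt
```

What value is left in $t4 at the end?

216

li $t5, 12 → $t5=12
li $t6, 4 → $t6=4
li $t4, 200 → $t4=200
lw $t5, 0($t4) → $t5=M[200]=3
xor $t5, $t5, 6 → $t5=3^6=5
lw $t5, 0($t4) → $t5=M[200]=3
or $t5, $t5, 18 → $t5=3|18=19
sub $t5, $t5, 4 → $t5=19-4=15
add $t4, $t4, 4 → $t4=200+4=204
sub $t6, $t6, 1 → $t6=4-1=3
cmp $t6, 0  (cmp 3,0)
bne body: taken
lw $t5, 0($t4) → $t5=M[204]=-3
xor $t5, $t5, 6 → $t5=(-3)^6=-5
lw $t5, 0($t4) → $t5=M[204]=-3
or $t5, $t5, 18 → $t5=(-3)|18=-1
sub $t5, $t5, 4 → $t5=(-1)-4=-5
add $t4, $t4, 4 → $t4=204+4=208
sub $t6, $t6, 1 → $t6=3-1=2
cmp $t6, 0  (cmp 2,0)
bne body: taken
lw $t5, 0($t4) → $t5=M[208]=8
xor $t5, $t5, 6 → $t5=8^6=14
lw $t5, 0($t4) → $t5=M[208]=8
or $t5, $t5, 18 → $t5=8|18=26
sub $t5, $t5, 4 → $t5=26-4=22
add $t4, $t4, 4 → $t4=208+4=212
sub $t6, $t6, 1 → $t6=2-1=1
cmp $t6, 0  (cmp 1,0)
bne body: taken
lw $t5, 0($t4) → $t5=M[212]=12
xor $t5, $t5, 6 → $t5=12^6=10
lw $t5, 0($t4) → $t5=M[212]=12
or $t5, $t5, 18 → $t5=12|18=30
sub $t5, $t5, 4 → $t5=30-4=26
add $t4, $t4, 4 → $t4=212+4=216
sub $t6, $t6, 1 → $t6=1-1=0
cmp $t6, 0  (cmp 0,0)
bne body: not taken
add $t5, $t5, 15 → $t5=26+15=41
sw $t5, (204) → M[204]=41
halt.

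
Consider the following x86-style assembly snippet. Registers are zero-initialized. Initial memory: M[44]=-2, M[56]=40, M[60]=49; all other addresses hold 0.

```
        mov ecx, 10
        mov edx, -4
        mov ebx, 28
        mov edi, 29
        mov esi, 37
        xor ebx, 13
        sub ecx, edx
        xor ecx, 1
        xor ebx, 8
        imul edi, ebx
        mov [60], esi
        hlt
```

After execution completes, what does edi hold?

after mov ecx, 10: ecx=10
after mov edx, -4: edx=-4
after mov ebx, 28: ebx=28
after mov edi, 29: edi=29
after mov esi, 37: esi=37
after xor ebx, 13: ebx=28^13=17
after sub ecx, edx: ecx=10-(-4)=14
after xor ecx, 1: ecx=14^1=15
after xor ebx, 8: ebx=17^8=25
after imul edi, ebx: edi=29*25=725
mov [60], esi → M[60]=37
halt.

725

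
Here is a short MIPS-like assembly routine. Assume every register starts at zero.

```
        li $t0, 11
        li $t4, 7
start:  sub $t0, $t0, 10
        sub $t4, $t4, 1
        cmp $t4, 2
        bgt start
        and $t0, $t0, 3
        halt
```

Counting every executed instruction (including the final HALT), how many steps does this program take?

24

$t0=11
$t4=7
$t0=11-10=1
$t4=7-1=6
cmp $t4, 2  (cmp 6,2)
bgt start: taken
$t0=1-10=-9
$t4=6-1=5
cmp $t4, 2  (cmp 5,2)
bgt start: taken
$t0=(-9)-10=-19
$t4=5-1=4
cmp $t4, 2  (cmp 4,2)
bgt start: taken
$t0=(-19)-10=-29
$t4=4-1=3
cmp $t4, 2  (cmp 3,2)
bgt start: taken
$t0=(-29)-10=-39
$t4=3-1=2
cmp $t4, 2  (cmp 2,2)
bgt start: not taken
$t0=(-39)&3=1
halt.
Total executed instructions: 24.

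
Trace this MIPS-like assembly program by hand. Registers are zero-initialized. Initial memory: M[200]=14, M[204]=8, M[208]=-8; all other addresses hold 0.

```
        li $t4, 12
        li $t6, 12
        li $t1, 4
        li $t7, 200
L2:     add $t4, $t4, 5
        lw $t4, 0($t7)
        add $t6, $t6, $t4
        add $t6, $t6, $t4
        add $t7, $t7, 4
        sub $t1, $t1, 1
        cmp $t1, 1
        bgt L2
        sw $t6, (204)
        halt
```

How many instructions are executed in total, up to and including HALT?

$t4=12
$t6=12
$t1=4
$t7=200
$t4=12+5=17
$t4=M[200]=14
$t6=12+14=26
$t6=26+14=40
$t7=200+4=204
$t1=4-1=3
cmp $t1, 1  (cmp 3,1)
bgt L2: taken
$t4=14+5=19
$t4=M[204]=8
$t6=40+8=48
$t6=48+8=56
$t7=204+4=208
$t1=3-1=2
cmp $t1, 1  (cmp 2,1)
bgt L2: taken
$t4=8+5=13
$t4=M[208]=-8
$t6=56+(-8)=48
$t6=48+(-8)=40
$t7=208+4=212
$t1=2-1=1
cmp $t1, 1  (cmp 1,1)
bgt L2: not taken
sw $t6, (204) → M[204]=40
halt.
Total executed instructions: 30.

30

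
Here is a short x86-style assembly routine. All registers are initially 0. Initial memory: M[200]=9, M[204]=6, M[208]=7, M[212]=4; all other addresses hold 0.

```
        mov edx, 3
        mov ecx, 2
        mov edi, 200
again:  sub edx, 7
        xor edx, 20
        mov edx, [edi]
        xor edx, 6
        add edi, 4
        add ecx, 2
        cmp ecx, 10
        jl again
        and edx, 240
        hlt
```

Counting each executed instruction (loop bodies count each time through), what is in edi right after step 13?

edx=3
ecx=2
edi=200
edx=3-7=-4
edx=(-4)^20=-24
edx=M[200]=9
edx=9^6=15
edi=200+4=204
ecx=2+2=4
cmp ecx, 10  (cmp 4,10)
jl again: taken
edx=15-7=8
edx=8^20=28
After step 13: edi = 204.

204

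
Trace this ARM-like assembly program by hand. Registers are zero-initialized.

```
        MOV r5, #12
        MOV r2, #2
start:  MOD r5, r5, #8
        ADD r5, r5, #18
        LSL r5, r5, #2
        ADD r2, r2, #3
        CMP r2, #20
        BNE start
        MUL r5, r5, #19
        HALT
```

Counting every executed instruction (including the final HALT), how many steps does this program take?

40

r5=12
r2=2
r5=12%8=4
r5=4+18=22
r5=22<<2=88
r2=2+3=5
CMP r2, #20  (cmp 5,20)
BNE start: taken
r5=88%8=0
r5=0+18=18
r5=18<<2=72
r2=5+3=8
CMP r2, #20  (cmp 8,20)
BNE start: taken
r5=72%8=0
r5=0+18=18
r5=18<<2=72
r2=8+3=11
CMP r2, #20  (cmp 11,20)
BNE start: taken
r5=72%8=0
r5=0+18=18
r5=18<<2=72
r2=11+3=14
CMP r2, #20  (cmp 14,20)
BNE start: taken
r5=72%8=0
r5=0+18=18
r5=18<<2=72
r2=14+3=17
CMP r2, #20  (cmp 17,20)
BNE start: taken
r5=72%8=0
r5=0+18=18
r5=18<<2=72
r2=17+3=20
CMP r2, #20  (cmp 20,20)
BNE start: not taken
r5=72*19=1368
halt.
Total executed instructions: 40.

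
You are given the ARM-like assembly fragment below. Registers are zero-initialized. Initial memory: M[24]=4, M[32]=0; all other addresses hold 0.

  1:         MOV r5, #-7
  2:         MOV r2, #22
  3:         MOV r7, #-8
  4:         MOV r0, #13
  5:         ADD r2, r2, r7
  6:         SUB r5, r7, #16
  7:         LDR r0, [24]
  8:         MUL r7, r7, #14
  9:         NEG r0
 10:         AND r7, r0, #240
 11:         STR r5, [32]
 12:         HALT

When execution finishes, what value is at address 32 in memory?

-24

after MOV r5, #-7: r5=-7
after MOV r2, #22: r2=22
after MOV r7, #-8: r7=-8
after MOV r0, #13: r0=13
after ADD r2, r2, r7: r2=22+(-8)=14
after SUB r5, r7, #16: r5=(-8)-16=-24
after LDR r0, [24]: r0=M[24]=4
after MUL r7, r7, #14: r7=(-8)*14=-112
after NEG r0: r0=-(4)=-4
after AND r7, r0, #240: r7=(-4)&240=240
STR r5, [32] → M[32]=-24
halt.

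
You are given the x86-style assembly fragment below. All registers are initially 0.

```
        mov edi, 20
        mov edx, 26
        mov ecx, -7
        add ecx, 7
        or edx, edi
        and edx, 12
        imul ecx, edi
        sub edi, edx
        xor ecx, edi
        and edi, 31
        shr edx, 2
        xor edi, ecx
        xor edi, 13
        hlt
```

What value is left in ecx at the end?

after mov edi, 20: edi=20
after mov edx, 26: edx=26
after mov ecx, -7: ecx=-7
after add ecx, 7: ecx=(-7)+7=0
after or edx, edi: edx=26|20=30
after and edx, 12: edx=30&12=12
after imul ecx, edi: ecx=0*20=0
after sub edi, edx: edi=20-12=8
after xor ecx, edi: ecx=0^8=8
after and edi, 31: edi=8&31=8
after shr edx, 2: edx=12>>2=3
after xor edi, ecx: edi=8^8=0
after xor edi, 13: edi=0^13=13
halt.

8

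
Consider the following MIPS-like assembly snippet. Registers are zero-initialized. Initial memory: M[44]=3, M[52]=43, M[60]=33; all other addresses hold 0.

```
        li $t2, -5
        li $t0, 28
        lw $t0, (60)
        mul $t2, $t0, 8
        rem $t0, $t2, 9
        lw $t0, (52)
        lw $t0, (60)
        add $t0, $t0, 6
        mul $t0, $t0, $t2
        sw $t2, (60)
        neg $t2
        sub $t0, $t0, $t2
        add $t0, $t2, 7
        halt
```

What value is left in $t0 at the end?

-257

after li $t2, -5: $t2=-5
after li $t0, 28: $t0=28
after lw $t0, (60): $t0=M[60]=33
after mul $t2, $t0, 8: $t2=33*8=264
after rem $t0, $t2, 9: $t0=264%9=3
after lw $t0, (52): $t0=M[52]=43
after lw $t0, (60): $t0=M[60]=33
after add $t0, $t0, 6: $t0=33+6=39
after mul $t0, $t0, $t2: $t0=39*264=10296
sw $t2, (60) → M[60]=264
after neg $t2: $t2=-(264)=-264
after sub $t0, $t0, $t2: $t0=10296-(-264)=10560
after add $t0, $t2, 7: $t0=(-264)+7=-257
halt.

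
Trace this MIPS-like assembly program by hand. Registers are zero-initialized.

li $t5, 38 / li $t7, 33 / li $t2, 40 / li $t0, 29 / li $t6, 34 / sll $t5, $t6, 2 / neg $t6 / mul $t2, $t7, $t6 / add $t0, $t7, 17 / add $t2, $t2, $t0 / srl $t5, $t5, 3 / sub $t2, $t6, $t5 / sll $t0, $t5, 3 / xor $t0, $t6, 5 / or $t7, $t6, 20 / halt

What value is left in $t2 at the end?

-51

$t5=38
$t7=33
$t2=40
$t0=29
$t6=34
$t5=34<<2=136
$t6=-(34)=-34
$t2=33*(-34)=-1122
$t0=33+17=50
$t2=(-1122)+50=-1072
$t5=136>>3=17
$t2=(-34)-17=-51
$t0=17<<3=136
$t0=(-34)^5=-37
$t7=(-34)|20=-34
halt.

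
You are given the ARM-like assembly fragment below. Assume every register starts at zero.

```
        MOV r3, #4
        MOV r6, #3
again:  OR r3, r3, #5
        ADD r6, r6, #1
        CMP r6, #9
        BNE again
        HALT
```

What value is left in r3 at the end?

5

MOV r3, #4 → r3=4
MOV r6, #3 → r6=3
OR r3, r3, #5 → r3=4|5=5
ADD r6, r6, #1 → r6=3+1=4
CMP r6, #9  (cmp 4,9)
BNE again: taken
OR r3, r3, #5 → r3=5|5=5
ADD r6, r6, #1 → r6=4+1=5
CMP r6, #9  (cmp 5,9)
BNE again: taken
OR r3, r3, #5 → r3=5|5=5
ADD r6, r6, #1 → r6=5+1=6
CMP r6, #9  (cmp 6,9)
BNE again: taken
OR r3, r3, #5 → r3=5|5=5
ADD r6, r6, #1 → r6=6+1=7
CMP r6, #9  (cmp 7,9)
BNE again: taken
OR r3, r3, #5 → r3=5|5=5
ADD r6, r6, #1 → r6=7+1=8
CMP r6, #9  (cmp 8,9)
BNE again: taken
OR r3, r3, #5 → r3=5|5=5
ADD r6, r6, #1 → r6=8+1=9
CMP r6, #9  (cmp 9,9)
BNE again: not taken
halt.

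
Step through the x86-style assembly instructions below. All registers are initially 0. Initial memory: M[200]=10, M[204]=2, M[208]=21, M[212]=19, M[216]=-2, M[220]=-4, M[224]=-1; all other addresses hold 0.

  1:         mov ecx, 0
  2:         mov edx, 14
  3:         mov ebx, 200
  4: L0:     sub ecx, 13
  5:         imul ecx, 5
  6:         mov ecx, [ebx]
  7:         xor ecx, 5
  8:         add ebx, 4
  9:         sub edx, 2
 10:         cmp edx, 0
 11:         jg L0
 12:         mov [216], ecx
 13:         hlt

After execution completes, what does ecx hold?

mov ecx, 0 → ecx=0
mov edx, 14 → edx=14
mov ebx, 200 → ebx=200
sub ecx, 13 → ecx=0-13=-13
imul ecx, 5 → ecx=(-13)*5=-65
mov ecx, [ebx] → ecx=M[200]=10
xor ecx, 5 → ecx=10^5=15
add ebx, 4 → ebx=200+4=204
sub edx, 2 → edx=14-2=12
cmp edx, 0  (cmp 12,0)
jg L0: taken
sub ecx, 13 → ecx=15-13=2
imul ecx, 5 → ecx=2*5=10
mov ecx, [ebx] → ecx=M[204]=2
xor ecx, 5 → ecx=2^5=7
add ebx, 4 → ebx=204+4=208
sub edx, 2 → edx=12-2=10
cmp edx, 0  (cmp 10,0)
jg L0: taken
sub ecx, 13 → ecx=7-13=-6
imul ecx, 5 → ecx=(-6)*5=-30
mov ecx, [ebx] → ecx=M[208]=21
xor ecx, 5 → ecx=21^5=16
add ebx, 4 → ebx=208+4=212
sub edx, 2 → edx=10-2=8
cmp edx, 0  (cmp 8,0)
jg L0: taken
sub ecx, 13 → ecx=16-13=3
imul ecx, 5 → ecx=3*5=15
mov ecx, [ebx] → ecx=M[212]=19
xor ecx, 5 → ecx=19^5=22
add ebx, 4 → ebx=212+4=216
sub edx, 2 → edx=8-2=6
cmp edx, 0  (cmp 6,0)
jg L0: taken
sub ecx, 13 → ecx=22-13=9
imul ecx, 5 → ecx=9*5=45
mov ecx, [ebx] → ecx=M[216]=-2
xor ecx, 5 → ecx=(-2)^5=-5
add ebx, 4 → ebx=216+4=220
sub edx, 2 → edx=6-2=4
cmp edx, 0  (cmp 4,0)
jg L0: taken
sub ecx, 13 → ecx=(-5)-13=-18
imul ecx, 5 → ecx=(-18)*5=-90
mov ecx, [ebx] → ecx=M[220]=-4
xor ecx, 5 → ecx=(-4)^5=-7
add ebx, 4 → ebx=220+4=224
sub edx, 2 → edx=4-2=2
cmp edx, 0  (cmp 2,0)
jg L0: taken
sub ecx, 13 → ecx=(-7)-13=-20
imul ecx, 5 → ecx=(-20)*5=-100
mov ecx, [ebx] → ecx=M[224]=-1
xor ecx, 5 → ecx=(-1)^5=-6
add ebx, 4 → ebx=224+4=228
sub edx, 2 → edx=2-2=0
cmp edx, 0  (cmp 0,0)
jg L0: not taken
mov [216], ecx → M[216]=-6
halt.

-6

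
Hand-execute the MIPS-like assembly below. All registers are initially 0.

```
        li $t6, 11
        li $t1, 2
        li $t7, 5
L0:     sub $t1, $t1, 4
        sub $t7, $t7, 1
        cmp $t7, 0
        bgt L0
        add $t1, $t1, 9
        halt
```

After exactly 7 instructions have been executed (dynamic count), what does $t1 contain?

-2

li $t6, 11 → $t6=11
li $t1, 2 → $t1=2
li $t7, 5 → $t7=5
sub $t1, $t1, 4 → $t1=2-4=-2
sub $t7, $t7, 1 → $t7=5-1=4
cmp $t7, 0  (cmp 4,0)
bgt L0: taken
After step 7: $t1 = -2.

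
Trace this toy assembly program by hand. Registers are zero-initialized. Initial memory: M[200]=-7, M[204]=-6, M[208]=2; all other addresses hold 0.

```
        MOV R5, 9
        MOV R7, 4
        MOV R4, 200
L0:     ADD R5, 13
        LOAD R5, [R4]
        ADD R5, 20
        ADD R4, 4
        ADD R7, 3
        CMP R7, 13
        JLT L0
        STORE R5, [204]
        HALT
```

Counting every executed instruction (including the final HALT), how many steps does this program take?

26

MOV R5, 9 → R5=9
MOV R7, 4 → R7=4
MOV R4, 200 → R4=200
ADD R5, 13 → R5=9+13=22
LOAD R5, [R4] → R5=M[200]=-7
ADD R5, 20 → R5=(-7)+20=13
ADD R4, 4 → R4=200+4=204
ADD R7, 3 → R7=4+3=7
CMP R7, 13  (cmp 7,13)
JLT L0: taken
ADD R5, 13 → R5=13+13=26
LOAD R5, [R4] → R5=M[204]=-6
ADD R5, 20 → R5=(-6)+20=14
ADD R4, 4 → R4=204+4=208
ADD R7, 3 → R7=7+3=10
CMP R7, 13  (cmp 10,13)
JLT L0: taken
ADD R5, 13 → R5=14+13=27
LOAD R5, [R4] → R5=M[208]=2
ADD R5, 20 → R5=2+20=22
ADD R4, 4 → R4=208+4=212
ADD R7, 3 → R7=10+3=13
CMP R7, 13  (cmp 13,13)
JLT L0: not taken
STORE R5, [204] → M[204]=22
halt.
Total executed instructions: 26.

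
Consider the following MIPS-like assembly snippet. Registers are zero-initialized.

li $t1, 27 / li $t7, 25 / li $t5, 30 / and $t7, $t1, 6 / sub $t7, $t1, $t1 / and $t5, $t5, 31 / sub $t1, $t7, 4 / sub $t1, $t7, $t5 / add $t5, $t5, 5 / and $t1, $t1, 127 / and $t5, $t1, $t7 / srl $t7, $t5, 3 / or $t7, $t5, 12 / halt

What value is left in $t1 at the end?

98

$t1=27
$t7=25
$t5=30
$t7=27&6=2
$t7=27-27=0
$t5=30&31=30
$t1=0-4=-4
$t1=0-30=-30
$t5=30+5=35
$t1=(-30)&127=98
$t5=98&0=0
$t7=0>>3=0
$t7=0|12=12
halt.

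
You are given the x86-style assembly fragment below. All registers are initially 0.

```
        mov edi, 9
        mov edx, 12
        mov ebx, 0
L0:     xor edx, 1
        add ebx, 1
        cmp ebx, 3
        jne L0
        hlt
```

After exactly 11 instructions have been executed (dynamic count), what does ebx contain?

after mov edi, 9: edi=9
after mov edx, 12: edx=12
after mov ebx, 0: ebx=0
after xor edx, 1: edx=12^1=13
after add ebx, 1: ebx=0+1=1
cmp ebx, 3  (cmp 1,3)
jne L0: taken
after xor edx, 1: edx=13^1=12
after add ebx, 1: ebx=1+1=2
cmp ebx, 3  (cmp 2,3)
jne L0: taken
After step 11: ebx = 2.

2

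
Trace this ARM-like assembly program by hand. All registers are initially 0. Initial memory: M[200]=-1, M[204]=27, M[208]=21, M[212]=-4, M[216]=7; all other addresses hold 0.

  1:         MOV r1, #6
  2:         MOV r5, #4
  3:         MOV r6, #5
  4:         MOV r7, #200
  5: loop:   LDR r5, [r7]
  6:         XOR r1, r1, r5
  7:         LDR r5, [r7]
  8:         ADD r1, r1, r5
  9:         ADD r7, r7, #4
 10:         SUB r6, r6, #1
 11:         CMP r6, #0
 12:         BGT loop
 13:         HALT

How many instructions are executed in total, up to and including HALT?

r1=6
r5=4
r6=5
r7=200
r5=M[200]=-1
r1=6^(-1)=-7
r5=M[200]=-1
r1=(-7)+(-1)=-8
r7=200+4=204
r6=5-1=4
CMP r6, #0  (cmp 4,0)
BGT loop: taken
r5=M[204]=27
r1=(-8)^27=-29
r5=M[204]=27
r1=(-29)+27=-2
r7=204+4=208
r6=4-1=3
CMP r6, #0  (cmp 3,0)
BGT loop: taken
r5=M[208]=21
r1=(-2)^21=-21
r5=M[208]=21
r1=(-21)+21=0
r7=208+4=212
r6=3-1=2
CMP r6, #0  (cmp 2,0)
BGT loop: taken
r5=M[212]=-4
r1=0^(-4)=-4
r5=M[212]=-4
r1=(-4)+(-4)=-8
r7=212+4=216
r6=2-1=1
CMP r6, #0  (cmp 1,0)
BGT loop: taken
r5=M[216]=7
r1=(-8)^7=-1
r5=M[216]=7
r1=(-1)+7=6
r7=216+4=220
r6=1-1=0
CMP r6, #0  (cmp 0,0)
BGT loop: not taken
halt.
Total executed instructions: 45.

45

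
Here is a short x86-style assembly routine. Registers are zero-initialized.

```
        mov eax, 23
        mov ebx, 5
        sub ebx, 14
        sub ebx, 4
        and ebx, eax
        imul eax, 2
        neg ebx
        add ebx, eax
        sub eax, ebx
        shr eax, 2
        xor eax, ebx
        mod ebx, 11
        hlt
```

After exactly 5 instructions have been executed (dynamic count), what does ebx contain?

mov eax, 23 → eax=23
mov ebx, 5 → ebx=5
sub ebx, 14 → ebx=5-14=-9
sub ebx, 4 → ebx=(-9)-4=-13
and ebx, eax → ebx=(-13)&23=19
After step 5: ebx = 19.

19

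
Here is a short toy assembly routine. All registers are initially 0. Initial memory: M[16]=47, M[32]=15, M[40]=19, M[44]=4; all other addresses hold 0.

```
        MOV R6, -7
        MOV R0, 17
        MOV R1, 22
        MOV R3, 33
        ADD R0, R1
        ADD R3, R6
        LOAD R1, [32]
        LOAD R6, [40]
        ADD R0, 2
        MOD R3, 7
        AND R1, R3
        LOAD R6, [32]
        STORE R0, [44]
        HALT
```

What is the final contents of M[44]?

41

after MOV R6, -7: R6=-7
after MOV R0, 17: R0=17
after MOV R1, 22: R1=22
after MOV R3, 33: R3=33
after ADD R0, R1: R0=17+22=39
after ADD R3, R6: R3=33+(-7)=26
after LOAD R1, [32]: R1=M[32]=15
after LOAD R6, [40]: R6=M[40]=19
after ADD R0, 2: R0=39+2=41
after MOD R3, 7: R3=26%7=5
after AND R1, R3: R1=15&5=5
after LOAD R6, [32]: R6=M[32]=15
STORE R0, [44] → M[44]=41
halt.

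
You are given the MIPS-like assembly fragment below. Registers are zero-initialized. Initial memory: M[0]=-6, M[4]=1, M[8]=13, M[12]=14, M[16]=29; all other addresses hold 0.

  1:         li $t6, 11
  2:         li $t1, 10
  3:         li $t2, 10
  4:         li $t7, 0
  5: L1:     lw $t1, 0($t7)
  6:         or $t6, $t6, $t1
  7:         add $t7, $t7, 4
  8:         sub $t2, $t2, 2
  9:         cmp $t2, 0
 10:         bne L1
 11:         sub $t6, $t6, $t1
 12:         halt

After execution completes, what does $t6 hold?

-30

after li $t6, 11: $t6=11
after li $t1, 10: $t1=10
after li $t2, 10: $t2=10
after li $t7, 0: $t7=0
after lw $t1, 0($t7): $t1=M[0]=-6
after or $t6, $t6, $t1: $t6=11|(-6)=-5
after add $t7, $t7, 4: $t7=0+4=4
after sub $t2, $t2, 2: $t2=10-2=8
cmp $t2, 0  (cmp 8,0)
bne L1: taken
after lw $t1, 0($t7): $t1=M[4]=1
after or $t6, $t6, $t1: $t6=(-5)|1=-5
after add $t7, $t7, 4: $t7=4+4=8
after sub $t2, $t2, 2: $t2=8-2=6
cmp $t2, 0  (cmp 6,0)
bne L1: taken
after lw $t1, 0($t7): $t1=M[8]=13
after or $t6, $t6, $t1: $t6=(-5)|13=-1
after add $t7, $t7, 4: $t7=8+4=12
after sub $t2, $t2, 2: $t2=6-2=4
cmp $t2, 0  (cmp 4,0)
bne L1: taken
after lw $t1, 0($t7): $t1=M[12]=14
after or $t6, $t6, $t1: $t6=(-1)|14=-1
after add $t7, $t7, 4: $t7=12+4=16
after sub $t2, $t2, 2: $t2=4-2=2
cmp $t2, 0  (cmp 2,0)
bne L1: taken
after lw $t1, 0($t7): $t1=M[16]=29
after or $t6, $t6, $t1: $t6=(-1)|29=-1
after add $t7, $t7, 4: $t7=16+4=20
after sub $t2, $t2, 2: $t2=2-2=0
cmp $t2, 0  (cmp 0,0)
bne L1: not taken
after sub $t6, $t6, $t1: $t6=(-1)-29=-30
halt.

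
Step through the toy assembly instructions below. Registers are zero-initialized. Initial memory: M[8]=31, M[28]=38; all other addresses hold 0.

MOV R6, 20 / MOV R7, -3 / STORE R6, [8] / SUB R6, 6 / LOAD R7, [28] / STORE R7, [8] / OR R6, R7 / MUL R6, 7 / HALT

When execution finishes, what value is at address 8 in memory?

R6=20
R7=-3
STORE R6, [8] → M[8]=20
R6=20-6=14
R7=M[28]=38
STORE R7, [8] → M[8]=38
R6=14|38=46
R6=46*7=322
halt.

38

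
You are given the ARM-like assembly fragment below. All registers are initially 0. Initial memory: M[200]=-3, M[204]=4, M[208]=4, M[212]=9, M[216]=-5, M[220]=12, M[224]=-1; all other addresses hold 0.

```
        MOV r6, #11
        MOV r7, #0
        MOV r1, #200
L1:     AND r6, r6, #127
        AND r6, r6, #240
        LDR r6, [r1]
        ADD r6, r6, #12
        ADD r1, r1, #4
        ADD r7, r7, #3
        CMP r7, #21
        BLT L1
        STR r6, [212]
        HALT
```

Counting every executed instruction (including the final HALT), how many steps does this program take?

61

MOV r6, #11 → r6=11
MOV r7, #0 → r7=0
MOV r1, #200 → r1=200
AND r6, r6, #127 → r6=11&127=11
AND r6, r6, #240 → r6=11&240=0
LDR r6, [r1] → r6=M[200]=-3
ADD r6, r6, #12 → r6=(-3)+12=9
ADD r1, r1, #4 → r1=200+4=204
ADD r7, r7, #3 → r7=0+3=3
CMP r7, #21  (cmp 3,21)
BLT L1: taken
AND r6, r6, #127 → r6=9&127=9
AND r6, r6, #240 → r6=9&240=0
LDR r6, [r1] → r6=M[204]=4
ADD r6, r6, #12 → r6=4+12=16
ADD r1, r1, #4 → r1=204+4=208
ADD r7, r7, #3 → r7=3+3=6
CMP r7, #21  (cmp 6,21)
BLT L1: taken
AND r6, r6, #127 → r6=16&127=16
AND r6, r6, #240 → r6=16&240=16
LDR r6, [r1] → r6=M[208]=4
ADD r6, r6, #12 → r6=4+12=16
ADD r1, r1, #4 → r1=208+4=212
ADD r7, r7, #3 → r7=6+3=9
CMP r7, #21  (cmp 9,21)
BLT L1: taken
AND r6, r6, #127 → r6=16&127=16
AND r6, r6, #240 → r6=16&240=16
LDR r6, [r1] → r6=M[212]=9
ADD r6, r6, #12 → r6=9+12=21
ADD r1, r1, #4 → r1=212+4=216
ADD r7, r7, #3 → r7=9+3=12
CMP r7, #21  (cmp 12,21)
BLT L1: taken
AND r6, r6, #127 → r6=21&127=21
AND r6, r6, #240 → r6=21&240=16
LDR r6, [r1] → r6=M[216]=-5
ADD r6, r6, #12 → r6=(-5)+12=7
ADD r1, r1, #4 → r1=216+4=220
ADD r7, r7, #3 → r7=12+3=15
CMP r7, #21  (cmp 15,21)
BLT L1: taken
AND r6, r6, #127 → r6=7&127=7
AND r6, r6, #240 → r6=7&240=0
LDR r6, [r1] → r6=M[220]=12
ADD r6, r6, #12 → r6=12+12=24
ADD r1, r1, #4 → r1=220+4=224
ADD r7, r7, #3 → r7=15+3=18
CMP r7, #21  (cmp 18,21)
BLT L1: taken
AND r6, r6, #127 → r6=24&127=24
AND r6, r6, #240 → r6=24&240=16
LDR r6, [r1] → r6=M[224]=-1
ADD r6, r6, #12 → r6=(-1)+12=11
ADD r1, r1, #4 → r1=224+4=228
ADD r7, r7, #3 → r7=18+3=21
CMP r7, #21  (cmp 21,21)
BLT L1: not taken
STR r6, [212] → M[212]=11
halt.
Total executed instructions: 61.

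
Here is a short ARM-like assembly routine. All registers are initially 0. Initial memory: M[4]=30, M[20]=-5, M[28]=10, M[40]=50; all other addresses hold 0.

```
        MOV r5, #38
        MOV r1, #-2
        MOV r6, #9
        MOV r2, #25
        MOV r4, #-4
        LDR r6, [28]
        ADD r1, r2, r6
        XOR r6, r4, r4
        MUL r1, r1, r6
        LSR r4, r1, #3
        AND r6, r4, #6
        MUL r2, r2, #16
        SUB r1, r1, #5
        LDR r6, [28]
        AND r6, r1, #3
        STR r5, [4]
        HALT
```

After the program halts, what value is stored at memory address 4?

38

after MOV r5, #38: r5=38
after MOV r1, #-2: r1=-2
after MOV r6, #9: r6=9
after MOV r2, #25: r2=25
after MOV r4, #-4: r4=-4
after LDR r6, [28]: r6=M[28]=10
after ADD r1, r2, r6: r1=25+10=35
after XOR r6, r4, r4: r6=(-4)^(-4)=0
after MUL r1, r1, r6: r1=35*0=0
after LSR r4, r1, #3: r4=0>>3=0
after AND r6, r4, #6: r6=0&6=0
after MUL r2, r2, #16: r2=25*16=400
after SUB r1, r1, #5: r1=0-5=-5
after LDR r6, [28]: r6=M[28]=10
after AND r6, r1, #3: r6=(-5)&3=3
STR r5, [4] → M[4]=38
halt.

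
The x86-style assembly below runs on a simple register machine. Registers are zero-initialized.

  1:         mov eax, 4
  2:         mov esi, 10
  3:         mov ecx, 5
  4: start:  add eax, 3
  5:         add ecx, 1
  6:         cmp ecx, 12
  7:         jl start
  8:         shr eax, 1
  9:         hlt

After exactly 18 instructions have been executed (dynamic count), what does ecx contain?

9

mov eax, 4 → eax=4
mov esi, 10 → esi=10
mov ecx, 5 → ecx=5
add eax, 3 → eax=4+3=7
add ecx, 1 → ecx=5+1=6
cmp ecx, 12  (cmp 6,12)
jl start: taken
add eax, 3 → eax=7+3=10
add ecx, 1 → ecx=6+1=7
cmp ecx, 12  (cmp 7,12)
jl start: taken
add eax, 3 → eax=10+3=13
add ecx, 1 → ecx=7+1=8
cmp ecx, 12  (cmp 8,12)
jl start: taken
add eax, 3 → eax=13+3=16
add ecx, 1 → ecx=8+1=9
cmp ecx, 12  (cmp 9,12)
After step 18: ecx = 9.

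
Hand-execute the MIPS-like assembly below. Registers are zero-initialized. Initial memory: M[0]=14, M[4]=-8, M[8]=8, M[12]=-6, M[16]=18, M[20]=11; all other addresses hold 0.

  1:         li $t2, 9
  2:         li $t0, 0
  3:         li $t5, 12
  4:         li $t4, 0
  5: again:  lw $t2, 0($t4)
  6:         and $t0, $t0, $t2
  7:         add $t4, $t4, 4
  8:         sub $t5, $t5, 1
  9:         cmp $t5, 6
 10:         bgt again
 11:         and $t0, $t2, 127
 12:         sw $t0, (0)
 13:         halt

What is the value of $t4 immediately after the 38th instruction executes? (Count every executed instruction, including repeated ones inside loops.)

24

li $t2, 9 → $t2=9
li $t0, 0 → $t0=0
li $t5, 12 → $t5=12
li $t4, 0 → $t4=0
lw $t2, 0($t4) → $t2=M[0]=14
and $t0, $t0, $t2 → $t0=0&14=0
add $t4, $t4, 4 → $t4=0+4=4
sub $t5, $t5, 1 → $t5=12-1=11
cmp $t5, 6  (cmp 11,6)
bgt again: taken
lw $t2, 0($t4) → $t2=M[4]=-8
and $t0, $t0, $t2 → $t0=0&(-8)=0
add $t4, $t4, 4 → $t4=4+4=8
sub $t5, $t5, 1 → $t5=11-1=10
cmp $t5, 6  (cmp 10,6)
bgt again: taken
lw $t2, 0($t4) → $t2=M[8]=8
and $t0, $t0, $t2 → $t0=0&8=0
add $t4, $t4, 4 → $t4=8+4=12
sub $t5, $t5, 1 → $t5=10-1=9
cmp $t5, 6  (cmp 9,6)
bgt again: taken
lw $t2, 0($t4) → $t2=M[12]=-6
and $t0, $t0, $t2 → $t0=0&(-6)=0
add $t4, $t4, 4 → $t4=12+4=16
sub $t5, $t5, 1 → $t5=9-1=8
cmp $t5, 6  (cmp 8,6)
bgt again: taken
lw $t2, 0($t4) → $t2=M[16]=18
and $t0, $t0, $t2 → $t0=0&18=0
add $t4, $t4, 4 → $t4=16+4=20
sub $t5, $t5, 1 → $t5=8-1=7
cmp $t5, 6  (cmp 7,6)
bgt again: taken
lw $t2, 0($t4) → $t2=M[20]=11
and $t0, $t0, $t2 → $t0=0&11=0
add $t4, $t4, 4 → $t4=20+4=24
sub $t5, $t5, 1 → $t5=7-1=6
After step 38: $t4 = 24.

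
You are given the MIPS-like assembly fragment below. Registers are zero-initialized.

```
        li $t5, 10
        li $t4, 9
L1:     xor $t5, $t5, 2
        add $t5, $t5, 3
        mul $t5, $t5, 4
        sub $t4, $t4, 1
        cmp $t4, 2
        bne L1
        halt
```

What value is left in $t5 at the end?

$t5=10
$t4=9
$t5=10^2=8
$t5=8+3=11
$t5=11*4=44
$t4=9-1=8
cmp $t4, 2  (cmp 8,2)
bne L1: taken
$t5=44^2=46
$t5=46+3=49
$t5=49*4=196
$t4=8-1=7
cmp $t4, 2  (cmp 7,2)
bne L1: taken
$t5=196^2=198
$t5=198+3=201
$t5=201*4=804
$t4=7-1=6
cmp $t4, 2  (cmp 6,2)
bne L1: taken
$t5=804^2=806
$t5=806+3=809
$t5=809*4=3236
$t4=6-1=5
cmp $t4, 2  (cmp 5,2)
bne L1: taken
$t5=3236^2=3238
$t5=3238+3=3241
$t5=3241*4=12964
$t4=5-1=4
cmp $t4, 2  (cmp 4,2)
bne L1: taken
$t5=12964^2=12966
$t5=12966+3=12969
$t5=12969*4=51876
$t4=4-1=3
cmp $t4, 2  (cmp 3,2)
bne L1: taken
$t5=51876^2=51878
$t5=51878+3=51881
$t5=51881*4=207524
$t4=3-1=2
cmp $t4, 2  (cmp 2,2)
bne L1: not taken
halt.

207524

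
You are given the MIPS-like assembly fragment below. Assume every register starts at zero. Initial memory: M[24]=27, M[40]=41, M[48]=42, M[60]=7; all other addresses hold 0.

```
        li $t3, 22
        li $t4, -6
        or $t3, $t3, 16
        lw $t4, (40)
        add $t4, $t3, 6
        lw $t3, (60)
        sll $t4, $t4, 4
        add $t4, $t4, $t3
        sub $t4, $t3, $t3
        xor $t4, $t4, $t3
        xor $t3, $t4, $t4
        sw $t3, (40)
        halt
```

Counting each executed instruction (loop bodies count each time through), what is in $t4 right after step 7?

448

li $t3, 22 → $t3=22
li $t4, -6 → $t4=-6
or $t3, $t3, 16 → $t3=22|16=22
lw $t4, (40) → $t4=M[40]=41
add $t4, $t3, 6 → $t4=22+6=28
lw $t3, (60) → $t3=M[60]=7
sll $t4, $t4, 4 → $t4=28<<4=448
After step 7: $t4 = 448.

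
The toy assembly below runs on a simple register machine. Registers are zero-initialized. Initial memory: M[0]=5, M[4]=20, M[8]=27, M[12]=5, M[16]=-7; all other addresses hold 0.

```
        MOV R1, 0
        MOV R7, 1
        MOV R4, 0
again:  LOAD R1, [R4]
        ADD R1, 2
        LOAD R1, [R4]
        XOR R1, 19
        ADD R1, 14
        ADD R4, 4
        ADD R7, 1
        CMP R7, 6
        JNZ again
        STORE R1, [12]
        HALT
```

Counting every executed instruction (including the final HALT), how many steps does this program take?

50

R1=0
R7=1
R4=0
R1=M[0]=5
R1=5+2=7
R1=M[0]=5
R1=5^19=22
R1=22+14=36
R4=0+4=4
R7=1+1=2
CMP R7, 6  (cmp 2,6)
JNZ again: taken
R1=M[4]=20
R1=20+2=22
R1=M[4]=20
R1=20^19=7
R1=7+14=21
R4=4+4=8
R7=2+1=3
CMP R7, 6  (cmp 3,6)
JNZ again: taken
R1=M[8]=27
R1=27+2=29
R1=M[8]=27
R1=27^19=8
R1=8+14=22
R4=8+4=12
R7=3+1=4
CMP R7, 6  (cmp 4,6)
JNZ again: taken
R1=M[12]=5
R1=5+2=7
R1=M[12]=5
R1=5^19=22
R1=22+14=36
R4=12+4=16
R7=4+1=5
CMP R7, 6  (cmp 5,6)
JNZ again: taken
R1=M[16]=-7
R1=(-7)+2=-5
R1=M[16]=-7
R1=(-7)^19=-22
R1=(-22)+14=-8
R4=16+4=20
R7=5+1=6
CMP R7, 6  (cmp 6,6)
JNZ again: not taken
STORE R1, [12] → M[12]=-8
halt.
Total executed instructions: 50.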